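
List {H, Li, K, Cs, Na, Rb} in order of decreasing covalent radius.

Across a period the added protons contract the valence shell; down a group each new principal shell makes the atom larger.
All are in group 1, so atomic radius increases down the group.
So from largest to smallest: Cs > Rb > K > Na > Li > H.

Cs > Rb > K > Na > Li > H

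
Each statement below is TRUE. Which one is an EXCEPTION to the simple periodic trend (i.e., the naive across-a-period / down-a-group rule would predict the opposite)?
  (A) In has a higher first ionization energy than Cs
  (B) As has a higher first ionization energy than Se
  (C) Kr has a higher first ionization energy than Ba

(B)

The general trend: first ionization energy increases across a period and decreases down a group.
(A) In (period 5, group 13) vs Cs (period 6, group 1): the stated order agrees with the simple trend.
(B) As (period 4, group 15) vs Se (period 4, group 16): the stated order contradicts the simple trend.
(C) Kr (period 4, group 18) vs Ba (period 6, group 2): the stated order agrees with the simple trend.
The exception is (B): Se (4p⁴) ionizes more easily than half-filled As (4p³).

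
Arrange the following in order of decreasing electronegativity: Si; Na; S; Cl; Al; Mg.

Na is in period 3, group 1; Mg is in period 3, group 2; Al is in period 3, group 13; Si is in period 3, group 14; S is in period 3, group 16; Cl is in period 3, group 17.
Atoms toward the upper right of the periodic table pull bonding electrons most strongly.
All lie in period 3, so electronegativity increases left to right.
So from highest to lowest: Cl > S > Si > Al > Mg > Na.

Cl > S > Si > Al > Mg > Na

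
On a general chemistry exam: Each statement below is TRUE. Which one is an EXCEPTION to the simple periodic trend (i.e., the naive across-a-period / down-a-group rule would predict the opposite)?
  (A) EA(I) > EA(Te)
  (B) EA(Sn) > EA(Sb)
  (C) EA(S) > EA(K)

The general trend: electron affinity increases across a period and decreases down a group.
(A) I (period 5, group 17) vs Te (period 5, group 16): the stated order agrees with the simple trend.
(B) Sn (period 5, group 14) vs Sb (period 5, group 15): the stated order contradicts the simple trend.
(C) S (period 3, group 16) vs K (period 4, group 1): the stated order agrees with the simple trend.
The exception is (B): adding an electron to Sb's half-filled 5p³ is unfavourable, so Sn has the more exothermic EA.

(B)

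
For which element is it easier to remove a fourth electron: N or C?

C

After 3 electrons have been removed, what remains? N³⁺ still has 2 valence electrons; C³⁺ still has 1 valence electron.
All are still removing valence electrons, so compare the +3 ions as you would atoms: IE_4 generally rises across a period (higher Z_eff) and falls down a group (larger shell), subject to the usual subshell exceptions.
Valence configurations: N³⁺ [He]2s², C³⁺ [He]2s¹.
Tabulated IE_4 (kJ/mol): N 7475, C 6223.
Putting it together, IE_4: C < N.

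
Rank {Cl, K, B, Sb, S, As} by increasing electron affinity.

B < K < As < Sb < S < Cl

Atoms with high Z_eff and room in the valence shell (especially the halogens) have the most exothermic electron affinities.
These span different periods and groups, so the two trends combine.
K > B: this pair runs against the simple trend — see the exception note.
As > K: both are in period 4; the period trend gives As the larger value.
Sb > As: this pair runs against the simple trend — see the exception note.
S > Sb: both effects reinforce here, so S is clearly the higher of the two.
Cl > S: Cl lies to the right of S in period 3, so the across-period effect alone puts Cl higher.
Note the exception: K has a higher electron affinity than B, contrary to the simple trend — B's ns²np¹ configuration gives only a small electron affinity — the sparsely filled np subshell binds an added electron weakly.
Note the exception: Sb has a higher electron affinity than As, contrary to the simple trend — both are half-filled np³, but the pairing/repulsion penalty for the added electron shrinks as the p orbitals become larger and more diffuse down the group, and for Sb that outweighs the weaker nuclear attraction.
For reference (kJ/mol): B 27, S 200, Cl 349, K 48, As 78, Sb 103.
So from lowest to highest: B < K < As < Sb < S < Cl.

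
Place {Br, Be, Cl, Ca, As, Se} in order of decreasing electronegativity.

Cl, Br, Se, As, Be, Ca

Atoms toward the upper right of the periodic table pull bonding electrons most strongly.
Here both period and group differ, so the two effects have to be weighed against each other.
Be > Ca: Be sits above Ca in group 2, so the down-group effect alone puts Be higher.
As > Be: the two effects oppose for this pair; the across-period effect wins (2.18 vs 1.57).
Se > As: both are in period 4; the period trend gives Se the larger value.
Br > Se: Br lies to the right of Se in period 4, so the across-period effect alone puts Br higher.
Cl > Br: Cl sits above Br in group 17, so the down-group effect alone puts Cl higher.
Tabulated electronegativity (Pauling): Be 1.57, Cl 3.16, Ca 1.00, As 2.18, Se 2.55, Br 2.96.
So from highest to lowest: Cl > Br > Se > As > Be > Ca.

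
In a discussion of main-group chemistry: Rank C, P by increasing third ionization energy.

P, C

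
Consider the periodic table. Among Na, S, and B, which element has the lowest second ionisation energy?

S

After 1 electron has been removed, what remains? Na⁺ is the bare [Ne] core; S⁺ still has 5 valence electrons; B⁺ still has 2 valence electrons.
Core electrons are held far more tightly than valence electrons, so Na tops the IE_2 order.
Valence configurations: S⁺ [Ne]3s²3p³, B⁺ [He]2s².
The numbers (kJ/mol): Na 4562, S 2252, B 2427.
Putting it together, IE_2: S < B < Na.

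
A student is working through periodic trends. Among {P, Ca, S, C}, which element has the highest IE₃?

Ca

After 2 electrons have been removed, what remains? P²⁺ still has 3 valence electrons; Ca²⁺ is the bare [Ar] core; S²⁺ still has 4 valence electrons; C²⁺ still has 2 valence electrons.
Pulling an electron out of a noble-gas core costs far more than removing a remaining valence electron, so Ca sits at the high end of IE_3.
Valence configurations: P²⁺ [Ne]3s²3p¹, S²⁺ [Ne]3s²3p², C²⁺ [He]2s².
Approximate IE_3 values (kJ/mol): P 2914, Ca 4912, S 3357, C 4620.
Overall IE_3 order: P < S < C < Ca.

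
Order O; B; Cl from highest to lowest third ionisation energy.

O, Cl, B

The third ionization energy removes an electron from the +2 ion. For each element: O²⁺ still has 4 valence electrons; B²⁺ still has 1 valence electron; Cl²⁺ still has 5 valence electrons.
All are still removing valence electrons, so compare the +2 ions as you would atoms: IE_3 generally rises across a period (higher Z_eff) and falls down a group (larger shell), subject to the usual subshell exceptions.
Valence configurations: O²⁺ [He]2s²2p², B²⁺ [He]2s¹, Cl²⁺ [Ne]3s²3p³.
Approximate IE_3 values (kJ/mol): O 5300, B 3660, Cl 3822.
Overall IE_3 order: B < Cl < O.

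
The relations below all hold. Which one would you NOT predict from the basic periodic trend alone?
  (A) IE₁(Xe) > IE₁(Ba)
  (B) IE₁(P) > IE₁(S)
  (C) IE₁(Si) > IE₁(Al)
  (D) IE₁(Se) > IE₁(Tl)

The general trend: IE₁ increases across a period and decreases down a group.
(A) Xe (period 5, group 18) vs Ba (period 6, group 2): the stated order agrees with the simple trend.
(B) P (period 3, group 15) vs S (period 3, group 16): the stated order contradicts the simple trend.
(C) Si (period 3, group 14) vs Al (period 3, group 13): the stated order agrees with the simple trend.
(D) Se (period 4, group 16) vs Tl (period 6, group 13): the stated order agrees with the simple trend.
The exception is (B): S (3p⁴) ionizes more easily than half-filled P (3p³) because the paired 3p electron in S is pushed out by e⁻–e⁻ repulsion.

(B)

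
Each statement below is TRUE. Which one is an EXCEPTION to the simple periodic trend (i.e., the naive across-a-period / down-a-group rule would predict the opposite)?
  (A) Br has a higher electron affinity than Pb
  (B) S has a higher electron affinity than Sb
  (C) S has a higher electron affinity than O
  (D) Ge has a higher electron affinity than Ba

The general trend: electron affinity increases across a period and decreases down a group.
(A) Br (period 4, group 17) vs Pb (period 6, group 14): the stated order agrees with the simple trend.
(B) S (period 3, group 16) vs Sb (period 5, group 15): the stated order agrees with the simple trend.
(C) S (period 3, group 16) vs O (period 2, group 16): the stated order contradicts the simple trend.
(D) Ge (period 4, group 14) vs Ba (period 6, group 2): the stated order agrees with the simple trend.
The exception is (C): the compact 2p subshell of O repels the added electron more than S's larger 3p does.

(C)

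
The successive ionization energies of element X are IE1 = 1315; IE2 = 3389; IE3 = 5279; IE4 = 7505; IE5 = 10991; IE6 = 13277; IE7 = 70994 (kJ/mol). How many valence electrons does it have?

Look for the largest jump between consecutive ionization energies: IE7/IE6 ≈ 5.3, far larger than any earlier ratio.
That jump marks the point where a core electron is being removed. So the atom has 6 valence electrons.

6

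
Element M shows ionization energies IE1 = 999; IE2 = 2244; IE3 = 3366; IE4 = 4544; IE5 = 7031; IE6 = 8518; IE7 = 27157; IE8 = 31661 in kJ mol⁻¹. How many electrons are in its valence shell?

6

Look for the largest jump between consecutive ionization energies: IE7/IE6 ≈ 3.2, far larger than any earlier ratio.
That jump marks the point where a core electron is being removed. So the atom has 6 valence electrons.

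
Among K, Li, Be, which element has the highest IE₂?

Li

Consider each +1 ion: K⁺ is the bare [Ar] core; Li⁺ is the bare [He] core; Be⁺ still has 1 valence electron.
Pulling an electron out of a noble-gas core costs far more than removing a remaining valence electron, so K and Li sit at the high end of IE_2.
Approximate IE_2 values (kJ/mol): K 3052, Li 7298, Be 1757.
Overall IE_2 order: Be < K < Li.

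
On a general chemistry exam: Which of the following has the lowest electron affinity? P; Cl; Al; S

Al

Al is in period 3, group 13; P is in period 3, group 15; S is in period 3, group 16; Cl is in period 3, group 17.
Atoms with high Z_eff and room in the valence shell (especially the halogens) have the most exothermic electron affinities.
All lie in period 3, so electron affinity increases left to right.
The lowest electron affinity among these belongs to Al.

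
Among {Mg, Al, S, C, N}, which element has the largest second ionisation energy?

N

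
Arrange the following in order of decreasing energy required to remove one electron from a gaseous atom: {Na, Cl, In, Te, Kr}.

Kr > Cl > Te > In > Na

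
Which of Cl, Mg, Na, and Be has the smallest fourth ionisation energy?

After 3 electrons have been removed, what remains? Cl³⁺ still has 4 valence electrons; Mg³⁺ is already 1 electron into the core; Na³⁺ is already 2 electrons into the core; Be³⁺ is already 1 electron into the core.
Core electrons are held far more tightly than valence electrons, so Na, Mg and Be top the IE_4 order.
Tabulated IE_4 (kJ/mol): Cl 5159, Mg 10543, Na 9543, Be 21007.
So the fourth ionization energies run Cl < Na < Mg < Be.

Cl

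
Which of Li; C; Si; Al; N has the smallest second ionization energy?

Si

IE_2 is the cost of taking one more electron from the +1 cation: Li⁺ is the bare [He] core; C⁺ still has 3 valence electrons; Si⁺ still has 3 valence electrons; Al⁺ still has 2 valence electrons; N⁺ still has 4 valence electrons.
Core electrons are held far more tightly than valence electrons, so Li tops the IE_2 order.
Valence configurations: C⁺ [He]2s²2p¹, Si⁺ [Ne]3s²3p¹, Al⁺ [Ne]3s², N⁺ [He]2s²2p².
Si⁺ loses a lone 3p electron whereas Al⁺ must break into a filled 3s² pair, so IE_2(Al) > IE_2(Si) even though Si has the higher nuclear charge.
Approximate IE_2 values (kJ/mol): Li 7298, C 2353, Si 1577, Al 1817, N 2856.
Hence IE_2: Si < Al < C < N < Li.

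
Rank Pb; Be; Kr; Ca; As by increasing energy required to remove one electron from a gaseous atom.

Be is in period 2, group 2; Ca is in period 4, group 2; As is in period 4, group 15; Kr is in period 4, group 18; Pb is in period 6, group 14.
Across a period the outer electron is held more tightly (higher IE₁); down a group it sits in a higher shell, more shielded, and comes off more easily.
Neither a single period nor a single group — weigh both effects.
Pb > Ca: the two effects oppose for this pair; the across-period effect wins (716 vs 590 kJ/mol).
Be > Pb: the two effects oppose for this pair; the down-group effect wins (900 vs 716 kJ/mol).
As > Be: the two effects oppose for this pair; the across-period effect wins (947 vs 900 kJ/mol).
Kr > As: Kr lies to the right of As in period 4, so the across-period effect alone puts Kr higher.
Tabulated first ionization energy (kJ/mol): Be 900, Ca 590, As 947, Kr 1351, Pb 716.
So from lowest to highest: Ca < Pb < Be < As < Kr.

Ca < Pb < Be < As < Kr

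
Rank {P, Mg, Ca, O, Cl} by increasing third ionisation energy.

Consider each +2 ion: P²⁺ still has 3 valence electrons; Mg²⁺ is the bare [Ne] core; Ca²⁺ is the bare [Ar] core; O²⁺ still has 4 valence electrons; Cl²⁺ still has 5 valence electrons.
Usually core removal costs more than valence removal, but here the competition is close: a tightly held n=2 valence electron can cost more to remove than an n=3 core electron, so the actual values have to decide it.
Valence configurations: P²⁺ [Ne]3s²3p¹, O²⁺ [He]2s²2p², Cl²⁺ [Ne]3s²3p³.
The numbers (kJ/mol): P 2914, Mg 7733, Ca 4912, O 5300, Cl 3822.
So the third ionization energies run P < Cl < Ca < O < Mg.

P < Cl < Ca < O < Mg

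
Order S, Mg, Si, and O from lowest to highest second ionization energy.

Mg, Si, S, O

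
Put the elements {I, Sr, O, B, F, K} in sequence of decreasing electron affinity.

F > I > O > K > B > Sr

B is in period 2, group 13; O is in period 2, group 16; F is in period 2, group 17; K is in period 4, group 1; Sr is in period 5, group 2; I is in period 5, group 17.
Electron affinity generally becomes more exothermic across a period toward the halogens and less exothermic down a group.
Here both period and group differ, so the two effects have to be weighed against each other.
B > Sr: relative to Sr, both the across-period and down-group shifts push B's electron affinity up.
K > B: this pair runs against the simple trend — see the exception note.
O > K: both effects reinforce here, so O is clearly the higher of the two.
I > O: period and group pull opposite ways; the across-period shift dominates (295 vs 141 kJ/mol).
F > I: they share group 17; the group trend gives F the larger value.
Note the exception: K has a higher electron affinity than B, contrary to the simple trend — B's ns²np¹ configuration gives only a small electron affinity — the sparsely filled np subshell binds an added electron weakly.
Tabulated electron affinity (kJ/mol): B 27, O 141, F 328, K 48, Sr 5, I 295.
So from highest to lowest: F > I > O > K > B > Sr.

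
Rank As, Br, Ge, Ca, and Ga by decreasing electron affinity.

Br > Ge > As > Ga > Ca

Electron affinity generally becomes more exothermic across a period toward the halogens and less exothermic down a group.
All lie in period 4; the across-period trend (electron affinity increases left to right) applies, with the exception below.
Note the exception: Ge has a higher electron affinity than As, contrary to the simple trend — adding an electron to As's half-filled 4p³ is unfavourable, so Ge (4p²) has the more exothermic EA.
Tabulated electron affinity (kJ/mol): Ca 2, Ga 29, Ge 119, As 78, Br 325.
So from highest to lowest: Br > Ge > As > Ga > Ca.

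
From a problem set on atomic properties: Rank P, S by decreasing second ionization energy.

S, P

Consider each +1 ion: P⁺ still has 4 valence electrons; S⁺ still has 5 valence electrons.
All are still removing valence electrons, so compare the +1 ions as you would atoms: IE_2 generally rises across a period (higher Z_eff) and falls down a group (larger shell), subject to the usual subshell exceptions.
Valence configurations: P⁺ [Ne]3s²3p², S⁺ [Ne]3s²3p³.
Tabulated IE_2 (kJ/mol): P 1907, S 2252.
Overall IE_2 order: P < S.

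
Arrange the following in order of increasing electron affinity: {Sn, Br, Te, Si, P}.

P < Sn < Si < Te < Br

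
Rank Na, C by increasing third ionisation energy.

The third ionization energy removes an electron from the +2 ion. For each element: Na²⁺ is already 1 electron into the core; C²⁺ still has 2 valence electrons.
Core electrons are held far more tightly than valence electrons, so Na tops the IE_3 order.
Approximate IE_3 values (kJ/mol): Na 6910, C 4620.
Overall IE_3 order: C < Na.

C, Na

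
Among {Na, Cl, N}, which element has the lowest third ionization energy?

Cl

IE_3 is the cost of taking one more electron from the +2 cation: Na²⁺ is already 1 electron into the core; Cl²⁺ still has 5 valence electrons; N²⁺ still has 3 valence electrons.
Breaking into a closed-shell core is much more expensive than removing a leftover valence electron — Na has the largest IE_3 here.
Valence configurations: Cl²⁺ [Ne]3s²3p³, N²⁺ [He]2s²2p¹.
The numbers (kJ/mol): Na 6910, Cl 3822, N 4578.
So the third ionization energies run Cl < N < Na.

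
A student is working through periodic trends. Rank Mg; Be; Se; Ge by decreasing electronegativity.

Se > Ge > Be > Mg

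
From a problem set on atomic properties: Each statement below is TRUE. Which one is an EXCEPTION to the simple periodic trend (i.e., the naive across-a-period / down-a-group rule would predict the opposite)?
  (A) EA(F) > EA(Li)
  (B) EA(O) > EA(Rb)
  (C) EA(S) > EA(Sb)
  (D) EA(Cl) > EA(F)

The general trend: electron affinity increases across a period and decreases down a group.
(A) F (period 2, group 17) vs Li (period 2, group 1): the stated order agrees with the simple trend.
(B) O (period 2, group 16) vs Rb (period 5, group 1): the stated order agrees with the simple trend.
(C) S (period 3, group 16) vs Sb (period 5, group 15): the stated order agrees with the simple trend.
(D) Cl (period 3, group 17) vs F (period 2, group 17): the stated order contradicts the simple trend.
The exception is (D): F's small 2p subshell makes the incoming electron feel strong e⁻–e⁻ repulsion, so Cl actually releases more energy on gaining an electron.

(D)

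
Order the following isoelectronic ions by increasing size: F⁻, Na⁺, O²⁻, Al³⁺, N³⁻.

All of these have 10 electrons, so size is governed by nuclear charge alone: the more protons, the stronger the pull on the same electron cloud, and the smaller the ion.
Nuclear charges: Al³⁺ (Z=13), Na⁺ (Z=11), F⁻ (Z=9), O²⁻ (Z=8), N³⁻ (Z=7).
Smallest to largest: Al³⁺ < Na⁺ < F⁻ < O²⁻ < N³⁻.

Al³⁺, Na⁺, F⁻, O²⁻, N³⁻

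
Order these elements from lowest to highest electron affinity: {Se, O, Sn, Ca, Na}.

Ca, Na, Sn, O, Se

Atoms with high Z_eff and room in the valence shell (especially the halogens) have the most exothermic electron affinities.
These span different periods and groups, so the two trends combine.
Na > Ca: the two effects oppose for this pair; the down-group effect wins (53 vs 2 kJ/mol).
Sn > Na: period and group pull opposite ways; the across-period shift dominates (107 vs 53 kJ/mol).
O > Sn: relative to Sn, both the across-period and down-group shifts push O's electron affinity up.
Se > O: this pair runs against the simple trend — see the exception note.
Note the exception: Se has a higher electron affinity than O, contrary to the simple trend — O's compact 2p subshell gives strong electron–electron repulsion on the added electron.
For reference (kJ/mol): O 141, Na 53, Ca 2, Se 195, Sn 107.
So from lowest to highest: Ca < Na < Sn < O < Se.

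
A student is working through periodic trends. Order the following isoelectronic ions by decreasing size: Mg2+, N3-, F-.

All of these have 10 electrons, so size is governed by nuclear charge alone: the more protons, the stronger the pull on the same electron cloud, and the smaller the ion.
Nuclear charges: Mg2+ (Z=12), F- (Z=9), N3- (Z=7).
Largest to smallest: N3- > F- > Mg2+.

N3- > F- > Mg2+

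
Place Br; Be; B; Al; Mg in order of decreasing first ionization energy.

First ionization energy rises across a period (greater Z_eff holds electrons more tightly) and falls down a group (valence electrons are farther from the nucleus).
These span different periods and groups, so the two trends combine.
Mg > Al: this pair runs against the simple trend — see the exception note.
B > Mg: relative to Mg, both the across-period and down-group shifts push B's first ionization energy up.
Be > B: this pair runs against the simple trend — see the exception note.
Br > Be: the two effects oppose for this pair; the across-period effect wins (1140 vs 900 kJ/mol).
Note the exception: Mg has a higher first ionization energy than Al, contrary to the simple trend — Al's single 3p electron is easier to remove than one from Mg's filled 3s².
Note the exception: Be has a higher first ionization energy than B, contrary to the simple trend — removing B's lone 2p electron is easier than breaking Be's filled 2s².
Tabulated first ionization energy (kJ/mol): Be 900, B 801, Mg 738, Al 578, Br 1140.
So from highest to lowest: Br > Be > B > Mg > Al.

Br > Be > B > Mg > Al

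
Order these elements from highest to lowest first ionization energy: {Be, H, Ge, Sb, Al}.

H is in period 1, group 1; Be is in period 2, group 2; Al is in period 3, group 13; Ge is in period 4, group 14; Sb is in period 5, group 15.
IE₁ increases left→right with effective nuclear charge and decreases top→bottom as the valence shell moves farther out.
A diagonal step moves right (one effect) and down (the opposite effect) at once.
Ge > Al: period and group pull opposite ways; the across-period shift dominates (762 vs 578 kJ/mol).
Sb > Ge: period and group pull opposite ways; the across-period shift dominates (831 vs 762 kJ/mol).
Be > Sb: the two effects oppose for this pair; the down-group effect wins (900 vs 831 kJ/mol).
H > Be: period and group pull opposite ways; the down-group shift dominates (1312 vs 900 kJ/mol).
Approximate values (kJ/mol): H 1312, Be 900, Al 578, Ge 762, Sb 831.
So from highest to lowest: H > Be > Sb > Ge > Al.

H > Be > Sb > Ge > Al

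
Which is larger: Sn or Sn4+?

Forming Sn4+ removes 4 electrons from Sn. Fewer electrons for the same nuclear charge means less shielding and a higher Z_eff on the remaining electrons.
A cation is smaller than its parent atom: Sn4+ < Sn.

Sn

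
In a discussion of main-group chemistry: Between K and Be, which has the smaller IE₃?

After 2 electrons have been removed, what remains? K²⁺ is already 1 electron into the core; Be²⁺ is the bare [He] core.
All of these are removing an electron from a noble-gas core or deeper; the smaller core (lower principal quantum number) is held far more tightly, and within a period the higher nuclear charge binds the same core more tightly.
Tabulated IE_3 (kJ/mol): K 4420, Be 14849.
So the third ionization energies run K < Be.

K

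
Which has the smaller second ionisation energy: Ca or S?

The second ionization energy removes an electron from the +1 ion. For each element: Ca⁺ still has 1 valence electron; S⁺ still has 5 valence electrons.
All are still removing valence electrons, so compare the +1 ions as you would atoms: IE_2 generally rises across a period (higher Z_eff) and falls down a group (larger shell), subject to the usual subshell exceptions.
Valence configurations: Ca⁺ [Ar]4s¹, S⁺ [Ne]3s²3p³.
Approximate IE_2 values (kJ/mol): Ca 1145, S 2252.
Putting it together, IE_2: Ca < S.

Ca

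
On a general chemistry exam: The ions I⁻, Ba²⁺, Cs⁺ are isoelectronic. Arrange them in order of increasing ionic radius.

Ba²⁺ < Cs⁺ < I⁻

All of these have 54 electrons, so size is governed by nuclear charge alone: the more protons, the stronger the pull on the same electron cloud, and the smaller the ion.
Nuclear charges: Ba²⁺ (Z=56), Cs⁺ (Z=55), I⁻ (Z=53).
Smallest to largest: Ba²⁺ < Cs⁺ < I⁻.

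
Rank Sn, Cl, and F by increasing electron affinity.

Atoms with high Z_eff and room in the valence shell (especially the halogens) have the most exothermic electron affinities.
Neither a single period nor a single group — weigh both effects.
F > Sn: relative to Sn, both the across-period and down-group shifts push F's electron affinity up.
Cl > F: this pair runs against the simple trend — see the exception note.
Note the exception: Cl has a higher electron affinity than F, contrary to the simple trend — F's small 2p subshell makes the incoming electron feel strong e⁻–e⁻ repulsion, so Cl actually releases more energy on gaining an electron.
For reference (kJ/mol): F 328, Cl 349, Sn 107.
So from lowest to highest: Sn < F < Cl.

Sn < F < Cl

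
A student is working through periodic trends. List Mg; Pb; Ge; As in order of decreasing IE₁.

As, Ge, Mg, Pb

Mg is in period 3, group 2; Ge is in period 4, group 14; As is in period 4, group 15; Pb is in period 6, group 14.
Across a period the outer electron is held more tightly (higher IE₁); down a group it sits in a higher shell, more shielded, and comes off more easily.
Here both period and group differ, so the two effects have to be weighed against each other.
Mg > Pb: period and group pull opposite ways; the down-group shift dominates (738 vs 716 kJ/mol).
Ge > Mg: the two effects oppose for this pair; the across-period effect wins (762 vs 738 kJ/mol).
As > Ge: both are in period 4; the period trend gives As the larger value.
Approximate values (kJ/mol): Mg 738, Ge 762, As 947, Pb 716.
So from highest to lowest: As > Ge > Mg > Pb.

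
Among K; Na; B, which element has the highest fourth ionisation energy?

B

IE_4 is the cost of taking one more electron from the +3 cation: K³⁺ is already 2 electrons into the core; Na³⁺ is already 2 electrons into the core; B³⁺ is the bare [He] core.
All of these are removing an electron from a noble-gas core or deeper; the smaller core (lower principal quantum number) is held far more tightly, and within a period the higher nuclear charge binds the same core more tightly.
Tabulated IE_4 (kJ/mol): K 5877, Na 9543, B 25026.
So the fourth ionization energies run K < Na < B.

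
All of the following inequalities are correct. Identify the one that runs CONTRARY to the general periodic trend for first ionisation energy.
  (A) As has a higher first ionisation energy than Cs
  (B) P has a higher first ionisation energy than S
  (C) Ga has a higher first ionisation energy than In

(B)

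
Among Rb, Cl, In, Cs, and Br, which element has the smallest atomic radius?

Cl is in period 3, group 17; Br is in period 4, group 17; Rb is in period 5, group 1; In is in period 5, group 13; Cs is in period 6, group 1.
Across a period the added protons contract the valence shell; down a group each new principal shell makes the atom larger.
These span different periods and groups, so the two trends combine.
Br > Cl: Br sits below Cl in group 17, so the down-group effect alone puts Br larger.
In > Br: both effects reinforce here, so In is clearly the larger of the two.
Rb > In: both are in period 5; the period trend gives Rb the larger value.
Cs > Rb: Cs sits below Rb in group 1, so the down-group effect alone puts Cs larger.
For reference (pm): Cl 99, Br 114, Rb 210, In 142, Cs 232.
The smallest atomic radius among these belongs to Cl.

Cl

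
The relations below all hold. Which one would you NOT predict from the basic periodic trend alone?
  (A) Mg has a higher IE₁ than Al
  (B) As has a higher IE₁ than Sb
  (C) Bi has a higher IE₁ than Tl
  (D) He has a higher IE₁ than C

(A)

The general trend: IE₁ increases across a period and decreases down a group.
(A) Mg (period 3, group 2) vs Al (period 3, group 13): the stated order contradicts the simple trend.
(B) As (period 4, group 15) vs Sb (period 5, group 15): the stated order agrees with the simple trend.
(C) Bi (period 6, group 15) vs Tl (period 6, group 13): the stated order agrees with the simple trend.
(D) He (period 1, group 18) vs C (period 2, group 14): the stated order agrees with the simple trend.
The exception is (A): Al's single 3p electron is easier to remove than one from Mg's filled 3s².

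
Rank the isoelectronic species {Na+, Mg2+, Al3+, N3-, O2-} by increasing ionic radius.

Al3+ < Mg2+ < Na+ < O2- < N3-

All of these have 10 electrons, so size is governed by nuclear charge alone: the more protons, the stronger the pull on the same electron cloud, and the smaller the ion.
Nuclear charges: Al3+ (Z=13), Mg2+ (Z=12), Na+ (Z=11), O2- (Z=8), N3- (Z=7).
Smallest to largest: Al3+ < Mg2+ < Na+ < O2- < N3-.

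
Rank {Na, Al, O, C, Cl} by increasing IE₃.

Al < Cl < C < O < Na

The third ionization energy removes an electron from the +2 ion. For each element: Na²⁺ is already 1 electron into the core; Al²⁺ still has 1 valence electron; O²⁺ still has 4 valence electrons; C²⁺ still has 2 valence electrons; Cl²⁺ still has 5 valence electrons.
Breaking into a closed-shell core is much more expensive than removing a leftover valence electron — Na has the largest IE_3 here.
Valence configurations: Al²⁺ [Ne]3s¹, O²⁺ [He]2s²2p², C²⁺ [He]2s², Cl²⁺ [Ne]3s²3p³.
The numbers (kJ/mol): Na 6910, Al 2745, O 5300, C 4620, Cl 3822.
Overall IE_3 order: Al < Cl < C < O < Na.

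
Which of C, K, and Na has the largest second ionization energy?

Na

IE_2 is the cost of taking one more electron from the +1 cation: C⁺ still has 3 valence electrons; K⁺ is the bare [Ar] core; Na⁺ is the bare [Ne] core.
Breaking into a closed-shell core is much more expensive than removing a leftover valence electron — K and Na have the largest IE_2 here.
The numbers (kJ/mol): C 2353, K 3052, Na 4562.
Overall IE_2 order: C < K < Na.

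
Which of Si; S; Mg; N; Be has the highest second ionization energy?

IE_2 is the cost of taking one more electron from the +1 cation: Si⁺ still has 3 valence electrons; S⁺ still has 5 valence electrons; Mg⁺ still has 1 valence electron; N⁺ still has 4 valence electrons; Be⁺ still has 1 valence electron.
All are still removing valence electrons, so compare the +1 ions as you would atoms: IE_2 generally rises across a period (higher Z_eff) and falls down a group (larger shell), subject to the usual subshell exceptions.
Valence configurations: Si⁺ [Ne]3s²3p¹, S⁺ [Ne]3s²3p³, Mg⁺ [Ne]3s¹, N⁺ [He]2s²2p², Be⁺ [He]2s¹.
The numbers (kJ/mol): Si 1577, S 2252, Mg 1451, N 2856, Be 1757.
Overall IE_2 order: Mg < Si < Be < S < N.

N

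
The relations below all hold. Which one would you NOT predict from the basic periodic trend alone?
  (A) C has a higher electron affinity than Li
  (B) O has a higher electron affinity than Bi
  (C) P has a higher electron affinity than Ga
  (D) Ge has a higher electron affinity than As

The general trend: electron affinity increases across a period and decreases down a group.
(A) C (period 2, group 14) vs Li (period 2, group 1): the stated order agrees with the simple trend.
(B) O (period 2, group 16) vs Bi (period 6, group 15): the stated order agrees with the simple trend.
(C) P (period 3, group 15) vs Ga (period 4, group 13): the stated order agrees with the simple trend.
(D) Ge (period 4, group 14) vs As (period 4, group 15): the stated order contradicts the simple trend.
The exception is (D): adding an electron to As's half-filled 4p³ is unfavourable, so Ge (4p²) has the more exothermic EA.

(D)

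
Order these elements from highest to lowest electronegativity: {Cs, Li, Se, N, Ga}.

N > Se > Ga > Li > Cs

Electronegativity increases across a period and decreases down a group, tracking effective nuclear charge and atomic size.
Here both period and group differ, so the two effects have to be weighed against each other.
Li > Cs: they share group 1; the group trend gives Li the larger value.
Ga > Li: period and group pull opposite ways; the across-period shift dominates (1.81 vs 0.98).
Se > Ga: both are in period 4; the period trend gives Se the larger value.
N > Se: period and group pull opposite ways; the down-group shift dominates (3.04 vs 2.55).
For reference (Pauling): Li 0.98, N 3.04, Ga 1.81, Se 2.55, Cs 0.79.
So from highest to lowest: N > Se > Ga > Li > Cs.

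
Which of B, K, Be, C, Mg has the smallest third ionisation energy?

B

Consider each +2 ion: B²⁺ still has 1 valence electron; K²⁺ is already 1 electron into the core; Be²⁺ is the bare [He] core; C²⁺ still has 2 valence electrons; Mg²⁺ is the bare [Ne] core.
Usually core removal costs more than valence removal, but here the competition is close: a tightly held n=2 valence electron can cost more to remove than an n=3 core electron, so the actual values have to decide it.
Valence configurations: B²⁺ [He]2s¹, C²⁺ [He]2s².
The numbers (kJ/mol): B 3660, K 4420, Be 14849, C 4620, Mg 7733.
So the third ionization energies run B < K < C < Mg < Be.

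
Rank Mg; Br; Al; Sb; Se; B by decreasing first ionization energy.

Br, Se, Sb, B, Mg, Al

B is in period 2, group 13; Mg is in period 3, group 2; Al is in period 3, group 13; Se is in period 4, group 16; Br is in period 4, group 17; Sb is in period 5, group 15.
Removing the outermost electron gets harder across a period and easier down a group.
Here both period and group differ, so the two effects have to be weighed against each other.
Mg > Al: this pair runs against the simple trend — see the exception note.
B > Mg: relative to Mg, both the across-period and down-group shifts push B's first ionization energy up.
Sb > B: period and group pull opposite ways; the across-period shift dominates (831 vs 801 kJ/mol).
Se > Sb: relative to Sb, both the across-period and down-group shifts push Se's first ionization energy up.
Br > Se: Br lies to the right of Se in period 4, so the across-period effect alone puts Br higher.
Note the exception: Mg has a higher first ionization energy than Al, contrary to the simple trend — Al's single 3p electron is easier to remove than one from Mg's filled 3s².
For reference (kJ/mol): B 801, Mg 738, Al 578, Se 941, Br 1140, Sb 831.
So from highest to lowest: Br > Se > Sb > B > Mg > Al.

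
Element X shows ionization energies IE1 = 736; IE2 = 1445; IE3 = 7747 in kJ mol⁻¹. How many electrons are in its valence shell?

2

Look for the largest jump between consecutive ionization energies: IE3/IE2 ≈ 5.4, far larger than any earlier ratio.
That jump marks the point where a core electron is being removed. So the atom has 2 valence electrons.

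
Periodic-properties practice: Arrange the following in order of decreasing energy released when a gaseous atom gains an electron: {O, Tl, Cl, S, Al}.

O is in period 2, group 16; Al is in period 3, group 13; S is in period 3, group 16; Cl is in period 3, group 17; Tl is in period 6, group 13.
EA tends to increase across a period and decrease down a group, though the pattern is less regular than for IE or radius.
These span different periods and groups, so the two trends combine.
Al > Tl: they share group 13; the group trend gives Al the larger value.
O > Al: both effects reinforce here, so O is clearly the higher of the two.
S > O: this pair runs against the simple trend — see the exception note.
Cl > S: both are in period 3; the period trend gives Cl the larger value.
Note the exception: S has a higher electron affinity than O, contrary to the simple trend — the compact 2p subshell of O repels the added electron more than S's larger 3p does.
Approximate values (kJ/mol): O 141, Al 42, S 200, Cl 349, Tl 19.
So from highest to lowest: Cl > S > O > Al > Tl.

Cl > S > O > Al > Tl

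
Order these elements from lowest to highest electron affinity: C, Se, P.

P, C, Se

C is in period 2, group 14; P is in period 3, group 15; Se is in period 4, group 16.
Adding an electron releases more energy for atoms nearer the top right (short of the noble gases).
A diagonal step moves right (one effect) and down (the opposite effect) at once.
C > P: the two effects oppose for this pair; the down-group effect wins (122 vs 72 kJ/mol).
Se > C: period and group pull opposite ways; the across-period shift dominates (195 vs 122 kJ/mol).
Tabulated electron affinity (kJ/mol): C 122, P 72, Se 195.
So from lowest to highest: P < C < Se.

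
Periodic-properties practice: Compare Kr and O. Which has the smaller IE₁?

O is in period 2, group 16; Kr is in period 4, group 18.
IE₁ increases left→right with effective nuclear charge and decreases top→bottom as the valence shell moves farther out.
These span different periods and groups, so the two trends combine.
Kr > O: period and group pull opposite ways; the across-period shift dominates (1351 vs 1314 kJ/mol).
Tabulated first ionization energy (kJ/mol): O 1314, Kr 1351.
So O has the smaller IE₁ (O < Kr).

O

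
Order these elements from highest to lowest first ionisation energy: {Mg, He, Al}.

He, Mg, Al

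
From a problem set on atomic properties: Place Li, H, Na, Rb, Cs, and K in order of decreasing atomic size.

Cs, Rb, K, Na, Li, H

Radius decreases left→right (rising Z_eff, same n) and increases top→bottom (higher n).
All are in group 1, so atomic radius increases down the group.
So from largest to smallest: Cs > Rb > K > Na > Li > H.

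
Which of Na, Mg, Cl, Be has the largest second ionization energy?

After 1 electron has been removed, what remains? Na⁺ is the bare [Ne] core; Mg⁺ still has 1 valence electron; Cl⁺ still has 6 valence electrons; Be⁺ still has 1 valence electron.
Breaking into a closed-shell core is much more expensive than removing a leftover valence electron — Na has the largest IE_2 here.
Valence configurations: Mg⁺ [Ne]3s¹, Cl⁺ [Ne]3s²3p⁴, Be⁺ [He]2s¹.
Tabulated IE_2 (kJ/mol): Na 4562, Mg 1451, Cl 2298, Be 1757.
Putting it together, IE_2: Mg < Be < Cl < Na.

Na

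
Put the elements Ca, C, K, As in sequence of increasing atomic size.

C < As < Ca < K

Radius decreases left→right (rising Z_eff, same n) and increases top→bottom (higher n).
Neither a single period nor a single group — weigh both effects.
As > C: period and group pull opposite ways; the down-group shift dominates (121 vs 75 pm).
Ca > As: Ca lies to the left of As in period 4, so the across-period effect alone puts Ca larger.
K > Ca: K lies to the left of Ca in period 4, so the across-period effect alone puts K larger.
For reference (pm): C 75, K 196, Ca 171, As 121.
So from smallest to largest: C < As < Ca < K.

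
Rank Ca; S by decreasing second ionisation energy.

S > Ca

After 1 electron has been removed, what remains? Ca⁺ still has 1 valence electron; S⁺ still has 5 valence electrons.
All are still removing valence electrons, so compare the +1 ions as you would atoms: IE_2 generally rises across a period (higher Z_eff) and falls down a group (larger shell), subject to the usual subshell exceptions.
Valence configurations: Ca⁺ [Ar]4s¹, S⁺ [Ne]3s²3p³.
Approximate IE_2 values (kJ/mol): Ca 1145, S 2252.
So the second ionization energies run Ca < S.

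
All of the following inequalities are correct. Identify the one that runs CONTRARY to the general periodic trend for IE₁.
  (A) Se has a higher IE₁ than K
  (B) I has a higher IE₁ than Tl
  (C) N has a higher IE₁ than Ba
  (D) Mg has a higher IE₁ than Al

The general trend: IE₁ increases across a period and decreases down a group.
(A) Se (period 4, group 16) vs K (period 4, group 1): the stated order agrees with the simple trend.
(B) I (period 5, group 17) vs Tl (period 6, group 13): the stated order agrees with the simple trend.
(C) N (period 2, group 15) vs Ba (period 6, group 2): the stated order agrees with the simple trend.
(D) Mg (period 3, group 2) vs Al (period 3, group 13): the stated order contradicts the simple trend.
The exception is (D): Al's single 3p electron is easier to remove than one from Mg's filled 3s².

(D)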